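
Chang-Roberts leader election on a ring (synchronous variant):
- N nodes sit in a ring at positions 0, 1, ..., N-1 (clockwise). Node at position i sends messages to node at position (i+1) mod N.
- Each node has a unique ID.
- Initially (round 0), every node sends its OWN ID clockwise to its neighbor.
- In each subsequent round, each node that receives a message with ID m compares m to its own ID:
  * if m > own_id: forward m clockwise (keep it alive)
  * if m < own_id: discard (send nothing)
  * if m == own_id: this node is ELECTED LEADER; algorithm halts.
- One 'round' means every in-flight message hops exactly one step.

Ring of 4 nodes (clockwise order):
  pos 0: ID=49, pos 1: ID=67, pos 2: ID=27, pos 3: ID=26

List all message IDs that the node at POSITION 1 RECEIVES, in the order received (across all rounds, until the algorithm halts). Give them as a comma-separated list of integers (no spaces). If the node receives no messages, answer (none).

Round 1: pos1(id67) recv 49: drop; pos2(id27) recv 67: fwd; pos3(id26) recv 27: fwd; pos0(id49) recv 26: drop
Round 2: pos3(id26) recv 67: fwd; pos0(id49) recv 27: drop
Round 3: pos0(id49) recv 67: fwd
Round 4: pos1(id67) recv 67: ELECTED

Answer: 49,67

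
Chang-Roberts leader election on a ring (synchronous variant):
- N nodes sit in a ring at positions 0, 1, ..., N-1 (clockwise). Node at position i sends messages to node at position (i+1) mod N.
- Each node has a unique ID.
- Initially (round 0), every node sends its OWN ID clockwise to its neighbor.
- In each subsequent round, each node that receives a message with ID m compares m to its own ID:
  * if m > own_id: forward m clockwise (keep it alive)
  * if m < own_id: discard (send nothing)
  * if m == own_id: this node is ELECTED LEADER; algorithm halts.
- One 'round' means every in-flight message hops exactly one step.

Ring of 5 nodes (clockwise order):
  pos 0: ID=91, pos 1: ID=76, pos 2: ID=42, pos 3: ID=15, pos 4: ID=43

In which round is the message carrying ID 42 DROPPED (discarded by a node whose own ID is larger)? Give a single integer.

Answer: 2

Derivation:
Round 1: pos1(id76) recv 91: fwd; pos2(id42) recv 76: fwd; pos3(id15) recv 42: fwd; pos4(id43) recv 15: drop; pos0(id91) recv 43: drop
Round 2: pos2(id42) recv 91: fwd; pos3(id15) recv 76: fwd; pos4(id43) recv 42: drop
Round 3: pos3(id15) recv 91: fwd; pos4(id43) recv 76: fwd
Round 4: pos4(id43) recv 91: fwd; pos0(id91) recv 76: drop
Round 5: pos0(id91) recv 91: ELECTED
Message ID 42 originates at pos 2; dropped at pos 4 in round 2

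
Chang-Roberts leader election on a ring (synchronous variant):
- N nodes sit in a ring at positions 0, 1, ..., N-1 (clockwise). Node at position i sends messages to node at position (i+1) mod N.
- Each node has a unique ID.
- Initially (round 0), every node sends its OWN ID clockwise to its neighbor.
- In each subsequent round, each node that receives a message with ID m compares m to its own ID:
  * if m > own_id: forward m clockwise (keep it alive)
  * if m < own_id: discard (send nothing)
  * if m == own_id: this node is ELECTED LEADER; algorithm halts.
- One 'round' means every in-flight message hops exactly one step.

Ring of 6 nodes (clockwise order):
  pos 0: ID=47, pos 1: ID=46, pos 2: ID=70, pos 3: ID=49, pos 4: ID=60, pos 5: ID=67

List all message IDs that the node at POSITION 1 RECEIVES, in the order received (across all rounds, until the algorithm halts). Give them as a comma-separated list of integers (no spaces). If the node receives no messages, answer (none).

Round 1: pos1(id46) recv 47: fwd; pos2(id70) recv 46: drop; pos3(id49) recv 70: fwd; pos4(id60) recv 49: drop; pos5(id67) recv 60: drop; pos0(id47) recv 67: fwd
Round 2: pos2(id70) recv 47: drop; pos4(id60) recv 70: fwd; pos1(id46) recv 67: fwd
Round 3: pos5(id67) recv 70: fwd; pos2(id70) recv 67: drop
Round 4: pos0(id47) recv 70: fwd
Round 5: pos1(id46) recv 70: fwd
Round 6: pos2(id70) recv 70: ELECTED

Answer: 47,67,70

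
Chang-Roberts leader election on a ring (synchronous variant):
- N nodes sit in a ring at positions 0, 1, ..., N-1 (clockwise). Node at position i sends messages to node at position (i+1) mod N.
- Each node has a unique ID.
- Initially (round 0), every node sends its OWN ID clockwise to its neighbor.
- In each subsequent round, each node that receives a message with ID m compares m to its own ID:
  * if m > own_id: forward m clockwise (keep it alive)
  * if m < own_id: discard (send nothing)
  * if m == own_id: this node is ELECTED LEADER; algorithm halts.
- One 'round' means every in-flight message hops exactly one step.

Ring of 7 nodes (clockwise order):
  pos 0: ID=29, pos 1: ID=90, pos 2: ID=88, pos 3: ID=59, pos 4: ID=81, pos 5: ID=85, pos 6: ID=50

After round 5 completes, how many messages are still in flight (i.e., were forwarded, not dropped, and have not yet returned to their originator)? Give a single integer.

Answer: 2

Derivation:
Round 1: pos1(id90) recv 29: drop; pos2(id88) recv 90: fwd; pos3(id59) recv 88: fwd; pos4(id81) recv 59: drop; pos5(id85) recv 81: drop; pos6(id50) recv 85: fwd; pos0(id29) recv 50: fwd
Round 2: pos3(id59) recv 90: fwd; pos4(id81) recv 88: fwd; pos0(id29) recv 85: fwd; pos1(id90) recv 50: drop
Round 3: pos4(id81) recv 90: fwd; pos5(id85) recv 88: fwd; pos1(id90) recv 85: drop
Round 4: pos5(id85) recv 90: fwd; pos6(id50) recv 88: fwd
Round 5: pos6(id50) recv 90: fwd; pos0(id29) recv 88: fwd
After round 5: 2 messages still in flight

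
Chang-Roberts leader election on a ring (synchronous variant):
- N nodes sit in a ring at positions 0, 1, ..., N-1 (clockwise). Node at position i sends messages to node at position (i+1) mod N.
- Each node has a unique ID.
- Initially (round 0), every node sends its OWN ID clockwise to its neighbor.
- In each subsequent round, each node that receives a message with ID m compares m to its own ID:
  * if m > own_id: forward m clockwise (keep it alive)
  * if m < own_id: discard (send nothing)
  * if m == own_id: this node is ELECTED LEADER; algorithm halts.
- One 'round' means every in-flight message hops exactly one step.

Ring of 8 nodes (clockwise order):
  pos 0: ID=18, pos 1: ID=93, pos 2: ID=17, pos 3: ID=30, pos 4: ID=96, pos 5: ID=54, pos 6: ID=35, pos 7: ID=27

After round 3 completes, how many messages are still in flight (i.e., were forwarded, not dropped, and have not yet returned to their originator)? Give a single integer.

Round 1: pos1(id93) recv 18: drop; pos2(id17) recv 93: fwd; pos3(id30) recv 17: drop; pos4(id96) recv 30: drop; pos5(id54) recv 96: fwd; pos6(id35) recv 54: fwd; pos7(id27) recv 35: fwd; pos0(id18) recv 27: fwd
Round 2: pos3(id30) recv 93: fwd; pos6(id35) recv 96: fwd; pos7(id27) recv 54: fwd; pos0(id18) recv 35: fwd; pos1(id93) recv 27: drop
Round 3: pos4(id96) recv 93: drop; pos7(id27) recv 96: fwd; pos0(id18) recv 54: fwd; pos1(id93) recv 35: drop
After round 3: 2 messages still in flight

Answer: 2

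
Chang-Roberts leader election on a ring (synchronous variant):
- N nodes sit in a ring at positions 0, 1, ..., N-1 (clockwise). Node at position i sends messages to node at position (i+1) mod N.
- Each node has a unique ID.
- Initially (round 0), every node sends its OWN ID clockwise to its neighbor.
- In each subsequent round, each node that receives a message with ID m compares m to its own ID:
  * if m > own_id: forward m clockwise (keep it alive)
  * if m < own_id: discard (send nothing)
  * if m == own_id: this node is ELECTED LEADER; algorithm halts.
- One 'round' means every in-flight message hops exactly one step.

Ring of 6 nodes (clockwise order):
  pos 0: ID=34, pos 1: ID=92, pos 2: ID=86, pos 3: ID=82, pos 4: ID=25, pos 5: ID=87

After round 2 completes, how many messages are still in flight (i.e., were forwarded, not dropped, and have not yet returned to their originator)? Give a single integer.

Answer: 2

Derivation:
Round 1: pos1(id92) recv 34: drop; pos2(id86) recv 92: fwd; pos3(id82) recv 86: fwd; pos4(id25) recv 82: fwd; pos5(id87) recv 25: drop; pos0(id34) recv 87: fwd
Round 2: pos3(id82) recv 92: fwd; pos4(id25) recv 86: fwd; pos5(id87) recv 82: drop; pos1(id92) recv 87: drop
After round 2: 2 messages still in flight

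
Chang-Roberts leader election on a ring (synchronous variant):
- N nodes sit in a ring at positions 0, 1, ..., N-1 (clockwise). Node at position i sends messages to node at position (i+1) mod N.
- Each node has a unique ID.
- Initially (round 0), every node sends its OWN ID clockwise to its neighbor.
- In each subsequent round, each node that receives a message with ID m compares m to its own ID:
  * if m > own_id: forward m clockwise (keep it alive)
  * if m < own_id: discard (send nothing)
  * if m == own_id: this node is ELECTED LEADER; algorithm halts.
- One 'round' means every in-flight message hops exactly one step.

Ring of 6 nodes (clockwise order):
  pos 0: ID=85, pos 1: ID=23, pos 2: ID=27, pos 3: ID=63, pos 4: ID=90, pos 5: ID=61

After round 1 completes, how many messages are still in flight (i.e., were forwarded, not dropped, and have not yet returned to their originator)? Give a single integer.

Round 1: pos1(id23) recv 85: fwd; pos2(id27) recv 23: drop; pos3(id63) recv 27: drop; pos4(id90) recv 63: drop; pos5(id61) recv 90: fwd; pos0(id85) recv 61: drop
After round 1: 2 messages still in flight

Answer: 2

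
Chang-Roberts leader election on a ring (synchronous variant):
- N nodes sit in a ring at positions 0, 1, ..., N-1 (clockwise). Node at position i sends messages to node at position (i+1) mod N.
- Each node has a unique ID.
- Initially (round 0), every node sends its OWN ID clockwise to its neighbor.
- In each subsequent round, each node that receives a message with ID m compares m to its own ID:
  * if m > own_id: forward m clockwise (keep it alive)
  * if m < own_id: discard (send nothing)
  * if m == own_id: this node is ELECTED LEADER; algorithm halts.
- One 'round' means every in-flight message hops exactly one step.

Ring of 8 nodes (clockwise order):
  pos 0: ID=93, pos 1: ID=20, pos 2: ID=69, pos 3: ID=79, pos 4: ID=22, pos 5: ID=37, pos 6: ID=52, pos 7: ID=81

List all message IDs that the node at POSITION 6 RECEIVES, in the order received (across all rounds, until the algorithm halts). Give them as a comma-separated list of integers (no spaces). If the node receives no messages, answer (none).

Round 1: pos1(id20) recv 93: fwd; pos2(id69) recv 20: drop; pos3(id79) recv 69: drop; pos4(id22) recv 79: fwd; pos5(id37) recv 22: drop; pos6(id52) recv 37: drop; pos7(id81) recv 52: drop; pos0(id93) recv 81: drop
Round 2: pos2(id69) recv 93: fwd; pos5(id37) recv 79: fwd
Round 3: pos3(id79) recv 93: fwd; pos6(id52) recv 79: fwd
Round 4: pos4(id22) recv 93: fwd; pos7(id81) recv 79: drop
Round 5: pos5(id37) recv 93: fwd
Round 6: pos6(id52) recv 93: fwd
Round 7: pos7(id81) recv 93: fwd
Round 8: pos0(id93) recv 93: ELECTED

Answer: 37,79,93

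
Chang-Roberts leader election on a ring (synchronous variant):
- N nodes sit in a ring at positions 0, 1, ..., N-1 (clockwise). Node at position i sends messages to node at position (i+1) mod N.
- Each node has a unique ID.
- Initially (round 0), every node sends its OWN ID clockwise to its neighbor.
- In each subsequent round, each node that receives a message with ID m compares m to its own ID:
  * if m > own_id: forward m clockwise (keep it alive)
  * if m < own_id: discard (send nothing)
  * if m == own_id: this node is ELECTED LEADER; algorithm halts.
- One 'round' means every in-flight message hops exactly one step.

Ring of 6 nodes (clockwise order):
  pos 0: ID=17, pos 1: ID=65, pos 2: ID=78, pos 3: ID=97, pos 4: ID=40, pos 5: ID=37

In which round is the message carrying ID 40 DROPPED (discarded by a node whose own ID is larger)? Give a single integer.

Answer: 3

Derivation:
Round 1: pos1(id65) recv 17: drop; pos2(id78) recv 65: drop; pos3(id97) recv 78: drop; pos4(id40) recv 97: fwd; pos5(id37) recv 40: fwd; pos0(id17) recv 37: fwd
Round 2: pos5(id37) recv 97: fwd; pos0(id17) recv 40: fwd; pos1(id65) recv 37: drop
Round 3: pos0(id17) recv 97: fwd; pos1(id65) recv 40: drop
Round 4: pos1(id65) recv 97: fwd
Round 5: pos2(id78) recv 97: fwd
Round 6: pos3(id97) recv 97: ELECTED
Message ID 40 originates at pos 4; dropped at pos 1 in round 3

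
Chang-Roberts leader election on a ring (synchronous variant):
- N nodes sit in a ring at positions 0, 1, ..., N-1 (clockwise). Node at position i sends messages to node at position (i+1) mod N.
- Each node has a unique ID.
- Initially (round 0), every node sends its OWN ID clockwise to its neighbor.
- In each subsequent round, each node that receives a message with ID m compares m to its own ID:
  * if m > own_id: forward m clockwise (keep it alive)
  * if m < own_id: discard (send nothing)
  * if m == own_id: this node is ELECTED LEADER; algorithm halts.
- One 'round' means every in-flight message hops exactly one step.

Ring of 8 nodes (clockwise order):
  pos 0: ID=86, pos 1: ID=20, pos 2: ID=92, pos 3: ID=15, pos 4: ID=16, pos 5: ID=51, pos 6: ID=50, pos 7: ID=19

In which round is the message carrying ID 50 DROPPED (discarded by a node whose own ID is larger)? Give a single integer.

Answer: 2

Derivation:
Round 1: pos1(id20) recv 86: fwd; pos2(id92) recv 20: drop; pos3(id15) recv 92: fwd; pos4(id16) recv 15: drop; pos5(id51) recv 16: drop; pos6(id50) recv 51: fwd; pos7(id19) recv 50: fwd; pos0(id86) recv 19: drop
Round 2: pos2(id92) recv 86: drop; pos4(id16) recv 92: fwd; pos7(id19) recv 51: fwd; pos0(id86) recv 50: drop
Round 3: pos5(id51) recv 92: fwd; pos0(id86) recv 51: drop
Round 4: pos6(id50) recv 92: fwd
Round 5: pos7(id19) recv 92: fwd
Round 6: pos0(id86) recv 92: fwd
Round 7: pos1(id20) recv 92: fwd
Round 8: pos2(id92) recv 92: ELECTED
Message ID 50 originates at pos 6; dropped at pos 0 in round 2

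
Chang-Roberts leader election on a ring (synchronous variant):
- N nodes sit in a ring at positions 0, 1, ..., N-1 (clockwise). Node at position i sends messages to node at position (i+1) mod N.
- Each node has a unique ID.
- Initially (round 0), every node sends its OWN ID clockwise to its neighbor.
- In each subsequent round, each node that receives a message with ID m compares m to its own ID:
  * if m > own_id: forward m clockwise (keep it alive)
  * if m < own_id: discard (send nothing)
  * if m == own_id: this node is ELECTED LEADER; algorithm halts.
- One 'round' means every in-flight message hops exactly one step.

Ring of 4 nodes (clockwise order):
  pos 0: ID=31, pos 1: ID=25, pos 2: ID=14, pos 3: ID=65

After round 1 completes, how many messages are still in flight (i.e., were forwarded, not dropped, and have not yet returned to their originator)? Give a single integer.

Round 1: pos1(id25) recv 31: fwd; pos2(id14) recv 25: fwd; pos3(id65) recv 14: drop; pos0(id31) recv 65: fwd
After round 1: 3 messages still in flight

Answer: 3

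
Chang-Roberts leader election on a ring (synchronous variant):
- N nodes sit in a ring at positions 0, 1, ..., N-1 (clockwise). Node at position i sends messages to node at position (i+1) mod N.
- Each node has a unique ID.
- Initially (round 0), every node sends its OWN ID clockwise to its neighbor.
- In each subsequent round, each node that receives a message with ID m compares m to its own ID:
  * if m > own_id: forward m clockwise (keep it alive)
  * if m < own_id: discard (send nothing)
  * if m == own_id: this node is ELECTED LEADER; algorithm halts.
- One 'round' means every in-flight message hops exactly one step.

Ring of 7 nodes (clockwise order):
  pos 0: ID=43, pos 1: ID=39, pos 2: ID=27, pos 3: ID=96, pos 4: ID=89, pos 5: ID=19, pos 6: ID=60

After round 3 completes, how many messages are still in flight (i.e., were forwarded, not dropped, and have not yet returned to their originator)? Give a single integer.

Round 1: pos1(id39) recv 43: fwd; pos2(id27) recv 39: fwd; pos3(id96) recv 27: drop; pos4(id89) recv 96: fwd; pos5(id19) recv 89: fwd; pos6(id60) recv 19: drop; pos0(id43) recv 60: fwd
Round 2: pos2(id27) recv 43: fwd; pos3(id96) recv 39: drop; pos5(id19) recv 96: fwd; pos6(id60) recv 89: fwd; pos1(id39) recv 60: fwd
Round 3: pos3(id96) recv 43: drop; pos6(id60) recv 96: fwd; pos0(id43) recv 89: fwd; pos2(id27) recv 60: fwd
After round 3: 3 messages still in flight

Answer: 3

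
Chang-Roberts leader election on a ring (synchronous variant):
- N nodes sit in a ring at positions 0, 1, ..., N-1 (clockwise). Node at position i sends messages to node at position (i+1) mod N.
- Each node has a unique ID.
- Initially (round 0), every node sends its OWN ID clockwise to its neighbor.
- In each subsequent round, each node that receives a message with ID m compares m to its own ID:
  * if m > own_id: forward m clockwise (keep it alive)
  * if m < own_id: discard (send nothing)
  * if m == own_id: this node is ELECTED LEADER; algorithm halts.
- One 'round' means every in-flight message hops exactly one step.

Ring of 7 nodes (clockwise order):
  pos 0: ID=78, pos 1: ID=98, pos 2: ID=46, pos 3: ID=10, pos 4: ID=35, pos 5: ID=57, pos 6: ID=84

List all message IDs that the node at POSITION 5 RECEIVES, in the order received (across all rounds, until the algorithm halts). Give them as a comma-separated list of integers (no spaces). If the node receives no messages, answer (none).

Round 1: pos1(id98) recv 78: drop; pos2(id46) recv 98: fwd; pos3(id10) recv 46: fwd; pos4(id35) recv 10: drop; pos5(id57) recv 35: drop; pos6(id84) recv 57: drop; pos0(id78) recv 84: fwd
Round 2: pos3(id10) recv 98: fwd; pos4(id35) recv 46: fwd; pos1(id98) recv 84: drop
Round 3: pos4(id35) recv 98: fwd; pos5(id57) recv 46: drop
Round 4: pos5(id57) recv 98: fwd
Round 5: pos6(id84) recv 98: fwd
Round 6: pos0(id78) recv 98: fwd
Round 7: pos1(id98) recv 98: ELECTED

Answer: 35,46,98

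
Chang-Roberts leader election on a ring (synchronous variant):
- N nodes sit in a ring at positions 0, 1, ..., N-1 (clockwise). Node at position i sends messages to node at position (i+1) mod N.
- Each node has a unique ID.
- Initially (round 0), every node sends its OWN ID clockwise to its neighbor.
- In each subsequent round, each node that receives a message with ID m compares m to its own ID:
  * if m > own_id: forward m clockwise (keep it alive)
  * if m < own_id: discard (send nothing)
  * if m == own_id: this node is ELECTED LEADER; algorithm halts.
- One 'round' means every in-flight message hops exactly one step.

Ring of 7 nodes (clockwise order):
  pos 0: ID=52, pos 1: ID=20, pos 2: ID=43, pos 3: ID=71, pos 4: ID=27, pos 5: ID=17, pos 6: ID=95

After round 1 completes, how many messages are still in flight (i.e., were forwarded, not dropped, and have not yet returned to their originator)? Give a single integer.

Round 1: pos1(id20) recv 52: fwd; pos2(id43) recv 20: drop; pos3(id71) recv 43: drop; pos4(id27) recv 71: fwd; pos5(id17) recv 27: fwd; pos6(id95) recv 17: drop; pos0(id52) recv 95: fwd
After round 1: 4 messages still in flight

Answer: 4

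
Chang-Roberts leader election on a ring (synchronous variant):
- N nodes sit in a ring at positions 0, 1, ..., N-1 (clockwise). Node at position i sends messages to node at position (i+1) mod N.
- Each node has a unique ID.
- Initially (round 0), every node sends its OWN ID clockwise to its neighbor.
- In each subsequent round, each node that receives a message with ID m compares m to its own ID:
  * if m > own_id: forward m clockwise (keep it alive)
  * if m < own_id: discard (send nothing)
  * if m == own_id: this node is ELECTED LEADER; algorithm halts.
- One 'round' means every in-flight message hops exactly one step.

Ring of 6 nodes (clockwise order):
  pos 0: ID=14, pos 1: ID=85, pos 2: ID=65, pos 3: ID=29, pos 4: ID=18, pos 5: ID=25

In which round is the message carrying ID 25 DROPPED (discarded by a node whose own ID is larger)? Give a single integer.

Round 1: pos1(id85) recv 14: drop; pos2(id65) recv 85: fwd; pos3(id29) recv 65: fwd; pos4(id18) recv 29: fwd; pos5(id25) recv 18: drop; pos0(id14) recv 25: fwd
Round 2: pos3(id29) recv 85: fwd; pos4(id18) recv 65: fwd; pos5(id25) recv 29: fwd; pos1(id85) recv 25: drop
Round 3: pos4(id18) recv 85: fwd; pos5(id25) recv 65: fwd; pos0(id14) recv 29: fwd
Round 4: pos5(id25) recv 85: fwd; pos0(id14) recv 65: fwd; pos1(id85) recv 29: drop
Round 5: pos0(id14) recv 85: fwd; pos1(id85) recv 65: drop
Round 6: pos1(id85) recv 85: ELECTED
Message ID 25 originates at pos 5; dropped at pos 1 in round 2

Answer: 2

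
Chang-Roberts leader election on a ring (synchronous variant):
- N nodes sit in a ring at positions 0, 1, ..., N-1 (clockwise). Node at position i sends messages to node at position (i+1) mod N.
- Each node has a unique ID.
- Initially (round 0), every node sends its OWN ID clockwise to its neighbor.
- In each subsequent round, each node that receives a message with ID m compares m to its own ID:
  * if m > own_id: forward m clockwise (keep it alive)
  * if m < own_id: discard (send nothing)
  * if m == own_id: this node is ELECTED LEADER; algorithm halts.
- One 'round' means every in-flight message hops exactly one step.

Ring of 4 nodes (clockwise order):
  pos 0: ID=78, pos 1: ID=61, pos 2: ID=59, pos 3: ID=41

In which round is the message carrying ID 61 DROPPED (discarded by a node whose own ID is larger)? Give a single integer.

Answer: 3

Derivation:
Round 1: pos1(id61) recv 78: fwd; pos2(id59) recv 61: fwd; pos3(id41) recv 59: fwd; pos0(id78) recv 41: drop
Round 2: pos2(id59) recv 78: fwd; pos3(id41) recv 61: fwd; pos0(id78) recv 59: drop
Round 3: pos3(id41) recv 78: fwd; pos0(id78) recv 61: drop
Round 4: pos0(id78) recv 78: ELECTED
Message ID 61 originates at pos 1; dropped at pos 0 in round 3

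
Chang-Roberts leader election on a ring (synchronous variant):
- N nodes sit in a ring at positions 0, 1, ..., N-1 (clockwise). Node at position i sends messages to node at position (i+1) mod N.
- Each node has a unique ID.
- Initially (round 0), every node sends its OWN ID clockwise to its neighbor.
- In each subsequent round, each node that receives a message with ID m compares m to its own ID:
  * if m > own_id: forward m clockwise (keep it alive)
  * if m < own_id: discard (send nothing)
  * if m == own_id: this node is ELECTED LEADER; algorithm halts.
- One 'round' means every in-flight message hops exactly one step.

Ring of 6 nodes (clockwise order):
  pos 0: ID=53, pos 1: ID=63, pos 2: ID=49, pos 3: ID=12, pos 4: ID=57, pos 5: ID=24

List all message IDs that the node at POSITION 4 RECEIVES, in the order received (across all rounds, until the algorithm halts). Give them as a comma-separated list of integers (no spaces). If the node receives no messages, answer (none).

Answer: 12,49,63

Derivation:
Round 1: pos1(id63) recv 53: drop; pos2(id49) recv 63: fwd; pos3(id12) recv 49: fwd; pos4(id57) recv 12: drop; pos5(id24) recv 57: fwd; pos0(id53) recv 24: drop
Round 2: pos3(id12) recv 63: fwd; pos4(id57) recv 49: drop; pos0(id53) recv 57: fwd
Round 3: pos4(id57) recv 63: fwd; pos1(id63) recv 57: drop
Round 4: pos5(id24) recv 63: fwd
Round 5: pos0(id53) recv 63: fwd
Round 6: pos1(id63) recv 63: ELECTED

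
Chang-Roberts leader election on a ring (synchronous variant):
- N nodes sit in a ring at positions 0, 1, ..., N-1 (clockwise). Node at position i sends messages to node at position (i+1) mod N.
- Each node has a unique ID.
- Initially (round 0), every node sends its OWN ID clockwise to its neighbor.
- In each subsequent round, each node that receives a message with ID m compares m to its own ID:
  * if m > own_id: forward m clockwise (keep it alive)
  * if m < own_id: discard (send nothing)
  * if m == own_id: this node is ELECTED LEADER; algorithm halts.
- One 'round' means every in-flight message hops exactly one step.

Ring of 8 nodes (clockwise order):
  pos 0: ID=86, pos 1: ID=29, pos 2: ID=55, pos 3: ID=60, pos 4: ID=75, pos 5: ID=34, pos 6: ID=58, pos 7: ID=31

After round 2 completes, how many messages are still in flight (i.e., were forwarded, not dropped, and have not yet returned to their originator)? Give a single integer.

Round 1: pos1(id29) recv 86: fwd; pos2(id55) recv 29: drop; pos3(id60) recv 55: drop; pos4(id75) recv 60: drop; pos5(id34) recv 75: fwd; pos6(id58) recv 34: drop; pos7(id31) recv 58: fwd; pos0(id86) recv 31: drop
Round 2: pos2(id55) recv 86: fwd; pos6(id58) recv 75: fwd; pos0(id86) recv 58: drop
After round 2: 2 messages still in flight

Answer: 2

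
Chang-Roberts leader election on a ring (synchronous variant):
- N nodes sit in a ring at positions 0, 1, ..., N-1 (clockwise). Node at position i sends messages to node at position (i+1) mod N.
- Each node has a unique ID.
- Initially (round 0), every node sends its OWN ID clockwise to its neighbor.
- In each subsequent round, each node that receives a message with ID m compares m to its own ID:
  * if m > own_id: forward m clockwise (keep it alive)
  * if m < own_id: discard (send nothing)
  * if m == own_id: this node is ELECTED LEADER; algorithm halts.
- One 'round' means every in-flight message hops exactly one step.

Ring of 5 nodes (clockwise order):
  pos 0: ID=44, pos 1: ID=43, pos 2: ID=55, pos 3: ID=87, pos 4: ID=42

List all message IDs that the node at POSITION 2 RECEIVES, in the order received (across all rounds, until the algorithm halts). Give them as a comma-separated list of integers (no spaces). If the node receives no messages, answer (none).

Answer: 43,44,87

Derivation:
Round 1: pos1(id43) recv 44: fwd; pos2(id55) recv 43: drop; pos3(id87) recv 55: drop; pos4(id42) recv 87: fwd; pos0(id44) recv 42: drop
Round 2: pos2(id55) recv 44: drop; pos0(id44) recv 87: fwd
Round 3: pos1(id43) recv 87: fwd
Round 4: pos2(id55) recv 87: fwd
Round 5: pos3(id87) recv 87: ELECTED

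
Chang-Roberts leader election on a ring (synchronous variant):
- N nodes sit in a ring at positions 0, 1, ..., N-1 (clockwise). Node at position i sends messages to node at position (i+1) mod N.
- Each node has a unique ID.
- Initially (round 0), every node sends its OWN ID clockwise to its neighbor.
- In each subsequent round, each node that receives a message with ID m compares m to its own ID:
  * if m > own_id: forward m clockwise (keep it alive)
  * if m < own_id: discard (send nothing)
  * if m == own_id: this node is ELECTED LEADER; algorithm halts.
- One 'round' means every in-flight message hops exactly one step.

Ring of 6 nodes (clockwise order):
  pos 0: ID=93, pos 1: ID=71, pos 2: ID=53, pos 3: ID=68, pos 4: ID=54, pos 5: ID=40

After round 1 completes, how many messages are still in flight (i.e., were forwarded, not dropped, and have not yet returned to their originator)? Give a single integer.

Round 1: pos1(id71) recv 93: fwd; pos2(id53) recv 71: fwd; pos3(id68) recv 53: drop; pos4(id54) recv 68: fwd; pos5(id40) recv 54: fwd; pos0(id93) recv 40: drop
After round 1: 4 messages still in flight

Answer: 4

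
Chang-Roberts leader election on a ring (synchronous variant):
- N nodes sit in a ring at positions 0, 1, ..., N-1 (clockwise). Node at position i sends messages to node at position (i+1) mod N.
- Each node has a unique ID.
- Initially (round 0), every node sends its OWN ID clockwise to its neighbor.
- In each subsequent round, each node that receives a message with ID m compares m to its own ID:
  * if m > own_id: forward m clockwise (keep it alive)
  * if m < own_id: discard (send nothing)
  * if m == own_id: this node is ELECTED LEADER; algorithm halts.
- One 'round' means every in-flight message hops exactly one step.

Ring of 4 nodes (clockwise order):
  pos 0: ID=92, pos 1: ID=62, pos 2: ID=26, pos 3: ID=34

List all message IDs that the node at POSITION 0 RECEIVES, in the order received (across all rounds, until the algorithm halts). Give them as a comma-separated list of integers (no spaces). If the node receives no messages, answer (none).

Round 1: pos1(id62) recv 92: fwd; pos2(id26) recv 62: fwd; pos3(id34) recv 26: drop; pos0(id92) recv 34: drop
Round 2: pos2(id26) recv 92: fwd; pos3(id34) recv 62: fwd
Round 3: pos3(id34) recv 92: fwd; pos0(id92) recv 62: drop
Round 4: pos0(id92) recv 92: ELECTED

Answer: 34,62,92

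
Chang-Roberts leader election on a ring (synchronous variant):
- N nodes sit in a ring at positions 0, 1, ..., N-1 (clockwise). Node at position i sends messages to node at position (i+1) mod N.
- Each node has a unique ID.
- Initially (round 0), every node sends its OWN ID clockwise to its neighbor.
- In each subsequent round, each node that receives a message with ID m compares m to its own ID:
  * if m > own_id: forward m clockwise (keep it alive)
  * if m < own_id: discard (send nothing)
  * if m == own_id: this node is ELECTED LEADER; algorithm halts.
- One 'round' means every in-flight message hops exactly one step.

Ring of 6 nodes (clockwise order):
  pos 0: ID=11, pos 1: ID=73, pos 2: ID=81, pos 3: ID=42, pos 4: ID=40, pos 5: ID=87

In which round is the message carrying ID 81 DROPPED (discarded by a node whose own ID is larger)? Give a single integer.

Round 1: pos1(id73) recv 11: drop; pos2(id81) recv 73: drop; pos3(id42) recv 81: fwd; pos4(id40) recv 42: fwd; pos5(id87) recv 40: drop; pos0(id11) recv 87: fwd
Round 2: pos4(id40) recv 81: fwd; pos5(id87) recv 42: drop; pos1(id73) recv 87: fwd
Round 3: pos5(id87) recv 81: drop; pos2(id81) recv 87: fwd
Round 4: pos3(id42) recv 87: fwd
Round 5: pos4(id40) recv 87: fwd
Round 6: pos5(id87) recv 87: ELECTED
Message ID 81 originates at pos 2; dropped at pos 5 in round 3

Answer: 3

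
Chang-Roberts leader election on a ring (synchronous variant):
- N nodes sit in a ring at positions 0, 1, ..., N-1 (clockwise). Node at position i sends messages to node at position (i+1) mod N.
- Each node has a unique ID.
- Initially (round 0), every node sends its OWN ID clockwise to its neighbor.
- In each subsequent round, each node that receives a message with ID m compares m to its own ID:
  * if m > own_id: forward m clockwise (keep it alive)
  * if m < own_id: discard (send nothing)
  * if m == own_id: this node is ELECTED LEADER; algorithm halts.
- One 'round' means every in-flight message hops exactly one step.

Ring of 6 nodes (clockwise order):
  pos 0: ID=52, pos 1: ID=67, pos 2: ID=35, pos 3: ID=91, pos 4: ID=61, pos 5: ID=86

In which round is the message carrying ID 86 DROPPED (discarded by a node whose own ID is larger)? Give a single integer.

Round 1: pos1(id67) recv 52: drop; pos2(id35) recv 67: fwd; pos3(id91) recv 35: drop; pos4(id61) recv 91: fwd; pos5(id86) recv 61: drop; pos0(id52) recv 86: fwd
Round 2: pos3(id91) recv 67: drop; pos5(id86) recv 91: fwd; pos1(id67) recv 86: fwd
Round 3: pos0(id52) recv 91: fwd; pos2(id35) recv 86: fwd
Round 4: pos1(id67) recv 91: fwd; pos3(id91) recv 86: drop
Round 5: pos2(id35) recv 91: fwd
Round 6: pos3(id91) recv 91: ELECTED
Message ID 86 originates at pos 5; dropped at pos 3 in round 4

Answer: 4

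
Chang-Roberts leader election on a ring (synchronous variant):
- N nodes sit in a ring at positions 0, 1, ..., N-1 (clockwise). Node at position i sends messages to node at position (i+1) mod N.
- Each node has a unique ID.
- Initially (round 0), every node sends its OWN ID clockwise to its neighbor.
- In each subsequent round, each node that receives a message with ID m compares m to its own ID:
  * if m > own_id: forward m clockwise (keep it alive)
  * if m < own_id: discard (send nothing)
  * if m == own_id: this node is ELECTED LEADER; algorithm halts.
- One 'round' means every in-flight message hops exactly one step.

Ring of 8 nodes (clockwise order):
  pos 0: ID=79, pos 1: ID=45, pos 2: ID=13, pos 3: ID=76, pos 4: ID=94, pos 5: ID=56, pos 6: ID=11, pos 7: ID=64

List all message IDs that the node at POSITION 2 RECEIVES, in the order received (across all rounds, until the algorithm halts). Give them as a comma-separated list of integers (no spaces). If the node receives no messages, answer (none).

Answer: 45,79,94

Derivation:
Round 1: pos1(id45) recv 79: fwd; pos2(id13) recv 45: fwd; pos3(id76) recv 13: drop; pos4(id94) recv 76: drop; pos5(id56) recv 94: fwd; pos6(id11) recv 56: fwd; pos7(id64) recv 11: drop; pos0(id79) recv 64: drop
Round 2: pos2(id13) recv 79: fwd; pos3(id76) recv 45: drop; pos6(id11) recv 94: fwd; pos7(id64) recv 56: drop
Round 3: pos3(id76) recv 79: fwd; pos7(id64) recv 94: fwd
Round 4: pos4(id94) recv 79: drop; pos0(id79) recv 94: fwd
Round 5: pos1(id45) recv 94: fwd
Round 6: pos2(id13) recv 94: fwd
Round 7: pos3(id76) recv 94: fwd
Round 8: pos4(id94) recv 94: ELECTED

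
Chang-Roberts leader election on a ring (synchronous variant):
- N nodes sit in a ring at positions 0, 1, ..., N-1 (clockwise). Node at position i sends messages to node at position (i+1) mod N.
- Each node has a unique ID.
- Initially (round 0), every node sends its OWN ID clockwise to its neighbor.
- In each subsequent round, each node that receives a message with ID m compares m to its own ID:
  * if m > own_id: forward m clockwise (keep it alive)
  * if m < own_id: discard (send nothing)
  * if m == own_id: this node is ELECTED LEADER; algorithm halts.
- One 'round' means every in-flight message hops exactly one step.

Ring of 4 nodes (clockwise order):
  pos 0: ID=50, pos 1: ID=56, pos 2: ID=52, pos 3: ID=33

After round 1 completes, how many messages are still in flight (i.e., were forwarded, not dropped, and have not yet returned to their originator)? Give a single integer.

Round 1: pos1(id56) recv 50: drop; pos2(id52) recv 56: fwd; pos3(id33) recv 52: fwd; pos0(id50) recv 33: drop
After round 1: 2 messages still in flight

Answer: 2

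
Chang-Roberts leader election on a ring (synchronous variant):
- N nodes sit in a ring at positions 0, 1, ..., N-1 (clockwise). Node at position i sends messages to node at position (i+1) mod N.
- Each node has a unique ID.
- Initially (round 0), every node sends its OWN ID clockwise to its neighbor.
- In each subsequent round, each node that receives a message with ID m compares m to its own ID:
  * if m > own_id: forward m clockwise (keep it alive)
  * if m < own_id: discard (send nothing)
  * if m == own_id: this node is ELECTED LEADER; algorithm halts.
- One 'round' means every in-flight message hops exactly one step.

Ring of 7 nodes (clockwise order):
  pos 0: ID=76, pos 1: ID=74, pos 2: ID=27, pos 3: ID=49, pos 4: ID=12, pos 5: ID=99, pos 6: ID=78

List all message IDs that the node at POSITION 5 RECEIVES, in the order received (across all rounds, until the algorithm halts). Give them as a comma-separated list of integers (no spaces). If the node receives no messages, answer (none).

Answer: 12,49,74,76,78,99

Derivation:
Round 1: pos1(id74) recv 76: fwd; pos2(id27) recv 74: fwd; pos3(id49) recv 27: drop; pos4(id12) recv 49: fwd; pos5(id99) recv 12: drop; pos6(id78) recv 99: fwd; pos0(id76) recv 78: fwd
Round 2: pos2(id27) recv 76: fwd; pos3(id49) recv 74: fwd; pos5(id99) recv 49: drop; pos0(id76) recv 99: fwd; pos1(id74) recv 78: fwd
Round 3: pos3(id49) recv 76: fwd; pos4(id12) recv 74: fwd; pos1(id74) recv 99: fwd; pos2(id27) recv 78: fwd
Round 4: pos4(id12) recv 76: fwd; pos5(id99) recv 74: drop; pos2(id27) recv 99: fwd; pos3(id49) recv 78: fwd
Round 5: pos5(id99) recv 76: drop; pos3(id49) recv 99: fwd; pos4(id12) recv 78: fwd
Round 6: pos4(id12) recv 99: fwd; pos5(id99) recv 78: drop
Round 7: pos5(id99) recv 99: ELECTED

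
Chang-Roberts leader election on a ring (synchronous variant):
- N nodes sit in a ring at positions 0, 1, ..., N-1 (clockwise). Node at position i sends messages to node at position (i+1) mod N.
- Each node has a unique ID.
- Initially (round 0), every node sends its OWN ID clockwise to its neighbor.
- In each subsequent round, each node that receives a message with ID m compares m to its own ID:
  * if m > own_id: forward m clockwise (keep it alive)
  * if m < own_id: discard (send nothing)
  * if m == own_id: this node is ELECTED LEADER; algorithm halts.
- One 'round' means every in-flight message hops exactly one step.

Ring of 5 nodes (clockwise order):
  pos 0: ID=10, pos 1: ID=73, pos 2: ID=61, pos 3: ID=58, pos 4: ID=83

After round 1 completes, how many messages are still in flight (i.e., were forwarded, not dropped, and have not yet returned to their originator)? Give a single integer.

Answer: 3

Derivation:
Round 1: pos1(id73) recv 10: drop; pos2(id61) recv 73: fwd; pos3(id58) recv 61: fwd; pos4(id83) recv 58: drop; pos0(id10) recv 83: fwd
After round 1: 3 messages still in flight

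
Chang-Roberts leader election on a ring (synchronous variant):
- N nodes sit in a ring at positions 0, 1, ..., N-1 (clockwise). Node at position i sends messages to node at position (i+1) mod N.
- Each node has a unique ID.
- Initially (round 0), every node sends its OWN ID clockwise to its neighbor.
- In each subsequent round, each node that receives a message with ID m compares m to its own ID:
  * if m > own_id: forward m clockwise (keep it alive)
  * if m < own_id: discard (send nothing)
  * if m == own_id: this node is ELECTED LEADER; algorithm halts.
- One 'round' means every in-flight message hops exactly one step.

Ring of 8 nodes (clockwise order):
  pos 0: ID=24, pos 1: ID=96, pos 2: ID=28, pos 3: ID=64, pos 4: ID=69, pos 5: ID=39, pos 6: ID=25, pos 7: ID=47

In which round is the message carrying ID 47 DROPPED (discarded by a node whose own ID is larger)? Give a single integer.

Answer: 2

Derivation:
Round 1: pos1(id96) recv 24: drop; pos2(id28) recv 96: fwd; pos3(id64) recv 28: drop; pos4(id69) recv 64: drop; pos5(id39) recv 69: fwd; pos6(id25) recv 39: fwd; pos7(id47) recv 25: drop; pos0(id24) recv 47: fwd
Round 2: pos3(id64) recv 96: fwd; pos6(id25) recv 69: fwd; pos7(id47) recv 39: drop; pos1(id96) recv 47: drop
Round 3: pos4(id69) recv 96: fwd; pos7(id47) recv 69: fwd
Round 4: pos5(id39) recv 96: fwd; pos0(id24) recv 69: fwd
Round 5: pos6(id25) recv 96: fwd; pos1(id96) recv 69: drop
Round 6: pos7(id47) recv 96: fwd
Round 7: pos0(id24) recv 96: fwd
Round 8: pos1(id96) recv 96: ELECTED
Message ID 47 originates at pos 7; dropped at pos 1 in round 2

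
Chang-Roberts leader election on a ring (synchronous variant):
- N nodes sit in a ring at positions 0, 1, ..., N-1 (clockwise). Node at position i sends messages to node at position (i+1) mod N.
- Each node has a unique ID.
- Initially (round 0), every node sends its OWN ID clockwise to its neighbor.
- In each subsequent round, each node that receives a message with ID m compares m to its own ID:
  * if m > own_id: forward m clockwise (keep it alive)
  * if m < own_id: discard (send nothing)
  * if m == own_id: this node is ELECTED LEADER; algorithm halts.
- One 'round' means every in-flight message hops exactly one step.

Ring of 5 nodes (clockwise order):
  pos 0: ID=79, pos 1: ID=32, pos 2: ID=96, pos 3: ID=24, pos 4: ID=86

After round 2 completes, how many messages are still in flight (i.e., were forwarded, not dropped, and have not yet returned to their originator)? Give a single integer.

Answer: 2

Derivation:
Round 1: pos1(id32) recv 79: fwd; pos2(id96) recv 32: drop; pos3(id24) recv 96: fwd; pos4(id86) recv 24: drop; pos0(id79) recv 86: fwd
Round 2: pos2(id96) recv 79: drop; pos4(id86) recv 96: fwd; pos1(id32) recv 86: fwd
After round 2: 2 messages still in flight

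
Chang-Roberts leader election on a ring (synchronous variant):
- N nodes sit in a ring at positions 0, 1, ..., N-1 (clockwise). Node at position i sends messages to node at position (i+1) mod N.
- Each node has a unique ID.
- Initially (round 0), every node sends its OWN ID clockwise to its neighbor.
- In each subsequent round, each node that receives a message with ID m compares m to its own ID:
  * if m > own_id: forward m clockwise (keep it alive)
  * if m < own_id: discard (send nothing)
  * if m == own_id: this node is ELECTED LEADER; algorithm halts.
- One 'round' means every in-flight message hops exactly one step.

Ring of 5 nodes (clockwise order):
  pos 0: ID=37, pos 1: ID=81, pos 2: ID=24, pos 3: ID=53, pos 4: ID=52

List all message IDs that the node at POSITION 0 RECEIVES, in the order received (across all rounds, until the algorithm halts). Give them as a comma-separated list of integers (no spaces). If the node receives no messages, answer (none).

Round 1: pos1(id81) recv 37: drop; pos2(id24) recv 81: fwd; pos3(id53) recv 24: drop; pos4(id52) recv 53: fwd; pos0(id37) recv 52: fwd
Round 2: pos3(id53) recv 81: fwd; pos0(id37) recv 53: fwd; pos1(id81) recv 52: drop
Round 3: pos4(id52) recv 81: fwd; pos1(id81) recv 53: drop
Round 4: pos0(id37) recv 81: fwd
Round 5: pos1(id81) recv 81: ELECTED

Answer: 52,53,81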